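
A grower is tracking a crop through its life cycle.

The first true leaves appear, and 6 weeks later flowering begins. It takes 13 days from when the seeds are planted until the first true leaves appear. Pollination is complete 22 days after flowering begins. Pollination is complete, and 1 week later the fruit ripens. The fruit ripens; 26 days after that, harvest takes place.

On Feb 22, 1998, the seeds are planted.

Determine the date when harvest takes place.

The seeds are planted: Feb 22, 1998.
The first true leaves appear: Feb 22, 1998 + 13 days = Mar 7, 1998.
Flowering begins: Mar 7, 1998 + 6 weeks = Apr 18, 1998.
Pollination is complete: Apr 18, 1998 + 22 days = May 10, 1998.
The fruit ripens: May 10, 1998 + 1 week = May 17, 1998.
Harvest takes place: May 17, 1998 + 26 days = Jun 12, 1998.

Jun 12, 1998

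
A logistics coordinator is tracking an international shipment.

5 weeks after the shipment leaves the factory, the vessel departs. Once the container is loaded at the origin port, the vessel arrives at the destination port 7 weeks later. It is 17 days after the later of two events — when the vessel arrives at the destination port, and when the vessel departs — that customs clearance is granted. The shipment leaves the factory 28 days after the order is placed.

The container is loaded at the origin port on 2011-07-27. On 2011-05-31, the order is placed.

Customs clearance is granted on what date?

2011-10-01

The container is loaded at the origin port: Jul 27, 2011.
The vessel arrives at the destination port: Jul 27, 2011 + 7 weeks = Sep 14, 2011.
The order is placed: May 31, 2011.
The shipment leaves the factory: May 31, 2011 + 28 days = Jun 28, 2011.
The vessel departs: Jun 28, 2011 + 5 weeks = Aug 2, 2011.
Both prerequisites met — the vessel arrives at the destination port (Sep 14, 2011), the vessel departs (Aug 2, 2011); the later is Sep 14, 2011.
Customs clearance is granted: Sep 14, 2011 + 17 days = Oct 1, 2011.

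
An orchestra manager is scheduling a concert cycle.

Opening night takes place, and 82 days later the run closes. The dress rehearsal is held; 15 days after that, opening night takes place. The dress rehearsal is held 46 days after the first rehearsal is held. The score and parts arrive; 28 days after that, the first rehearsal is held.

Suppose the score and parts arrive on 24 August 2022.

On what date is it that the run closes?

The score and parts arrive: Aug 24, 2022.
The first rehearsal is held: Aug 24, 2022 + 28 days = Sep 21, 2022.
The dress rehearsal is held: Sep 21, 2022 + 46 days = Nov 6, 2022.
Opening night takes place: Nov 6, 2022 + 15 days = Nov 21, 2022.
The run closes: Nov 21, 2022 + 82 days = Feb 11, 2023.

11 February 2023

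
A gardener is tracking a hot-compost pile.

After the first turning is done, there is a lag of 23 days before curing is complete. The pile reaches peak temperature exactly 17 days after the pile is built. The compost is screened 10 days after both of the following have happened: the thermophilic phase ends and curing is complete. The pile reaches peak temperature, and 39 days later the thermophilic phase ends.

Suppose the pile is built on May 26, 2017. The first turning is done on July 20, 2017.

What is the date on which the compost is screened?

August 22, 2017

The pile is built: May 26, 2017.
The pile reaches peak temperature: May 26, 2017 + 17 days = Jun 12, 2017.
The thermophilic phase ends: Jun 12, 2017 + 39 days = Jul 21, 2017.
The first turning is done: Jul 20, 2017.
Curing is complete: Jul 20, 2017 + 23 days = Aug 12, 2017.
Both prerequisites met — the thermophilic phase ends (Jul 21, 2017), curing is complete (Aug 12, 2017); the later is Aug 12, 2017.
The compost is screened: Aug 12, 2017 + 10 days = Aug 22, 2017.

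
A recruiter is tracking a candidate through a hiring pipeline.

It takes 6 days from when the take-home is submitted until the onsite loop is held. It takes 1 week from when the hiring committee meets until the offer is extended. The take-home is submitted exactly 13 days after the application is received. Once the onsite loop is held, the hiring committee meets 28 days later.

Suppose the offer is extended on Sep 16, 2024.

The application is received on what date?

Jul 24, 2024

The offer is extended: Sep 16, 2024.
The hiring committee meets: Sep 16, 2024 − 1 week = Sep 9, 2024.
The onsite loop is held: Sep 9, 2024 − 28 days = Aug 12, 2024.
The take-home is submitted: Aug 12, 2024 − 6 days = Aug 6, 2024.
The application is received: Aug 6, 2024 − 13 days = Jul 24, 2024.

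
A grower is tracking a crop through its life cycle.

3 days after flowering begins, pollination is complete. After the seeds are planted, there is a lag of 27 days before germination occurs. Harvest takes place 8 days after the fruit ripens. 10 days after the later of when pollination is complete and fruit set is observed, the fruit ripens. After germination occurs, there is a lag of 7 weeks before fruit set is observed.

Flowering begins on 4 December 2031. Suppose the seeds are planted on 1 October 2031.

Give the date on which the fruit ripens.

26 December 2031

Flowering begins: Dec 4, 2031.
Pollination is complete: Dec 4, 2031 + 3 days = Dec 7, 2031.
The seeds are planted: Oct 1, 2031.
Germination occurs: Oct 1, 2031 + 27 days = Oct 28, 2031.
Fruit set is observed: Oct 28, 2031 + 7 weeks = Dec 16, 2031.
Both prerequisites met — pollination is complete (Dec 7, 2031), fruit set is observed (Dec 16, 2031); the later is Dec 16, 2031.
The fruit ripens: Dec 16, 2031 + 10 days = Dec 26, 2031.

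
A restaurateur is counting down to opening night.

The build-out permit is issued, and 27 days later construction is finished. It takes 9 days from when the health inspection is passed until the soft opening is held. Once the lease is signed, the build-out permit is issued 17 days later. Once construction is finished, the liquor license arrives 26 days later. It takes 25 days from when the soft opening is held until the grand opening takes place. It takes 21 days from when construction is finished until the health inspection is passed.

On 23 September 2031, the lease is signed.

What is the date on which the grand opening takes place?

31 December 2031

The lease is signed: Sep 23, 2031.
The build-out permit is issued: Sep 23, 2031 + 17 days = Oct 10, 2031.
Construction is finished: Oct 10, 2031 + 27 days = Nov 6, 2031.
The health inspection is passed: Nov 6, 2031 + 21 days = Nov 27, 2031.
The soft opening is held: Nov 27, 2031 + 9 days = Dec 6, 2031.
The grand opening takes place: Dec 6, 2031 + 25 days = Dec 31, 2031.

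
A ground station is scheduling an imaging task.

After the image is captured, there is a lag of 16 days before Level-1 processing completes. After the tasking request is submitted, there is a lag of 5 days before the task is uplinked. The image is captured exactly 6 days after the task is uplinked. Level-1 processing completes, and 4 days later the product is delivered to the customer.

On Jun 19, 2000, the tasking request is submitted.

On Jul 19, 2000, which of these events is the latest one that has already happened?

Level-1 processing completes

The tasking request is submitted: Jun 19, 2000.
The task is uplinked: Jun 19, 2000 + 5 days = Jun 24, 2000.
The image is captured: Jun 24, 2000 + 6 days = Jun 30, 2000.
Level-1 processing completes: Jun 30, 2000 + 16 days = Jul 16, 2000.
The product is delivered to the customer: Jul 16, 2000 + 4 days = Jul 20, 2000.
Jul 19, 2000 falls between when Level-1 processing completes (Jul 16, 2000) and when the product is delivered to the customer (Jul 20, 2000).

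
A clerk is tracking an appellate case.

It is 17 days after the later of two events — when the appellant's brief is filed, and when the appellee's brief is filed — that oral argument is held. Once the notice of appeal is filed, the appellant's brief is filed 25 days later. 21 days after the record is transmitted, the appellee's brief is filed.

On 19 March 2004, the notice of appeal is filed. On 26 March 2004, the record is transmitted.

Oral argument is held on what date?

3 May 2004

The notice of appeal is filed: Mar 19, 2004.
The appellant's brief is filed: Mar 19, 2004 + 25 days = Apr 13, 2004.
The record is transmitted: Mar 26, 2004.
The appellee's brief is filed: Mar 26, 2004 + 21 days = Apr 16, 2004.
Both prerequisites met — the appellant's brief is filed (Apr 13, 2004), the appellee's brief is filed (Apr 16, 2004); the later is Apr 16, 2004.
Oral argument is held: Apr 16, 2004 + 17 days = May 3, 2004.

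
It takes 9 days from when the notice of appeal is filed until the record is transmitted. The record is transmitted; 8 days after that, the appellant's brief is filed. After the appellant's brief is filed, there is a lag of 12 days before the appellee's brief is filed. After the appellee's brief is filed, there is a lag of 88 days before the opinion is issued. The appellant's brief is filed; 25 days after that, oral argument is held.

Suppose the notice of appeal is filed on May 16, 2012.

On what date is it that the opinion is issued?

The notice of appeal is filed: May 16, 2012.
The record is transmitted: May 16, 2012 + 9 days = May 25, 2012.
The appellant's brief is filed: May 25, 2012 + 8 days = Jun 2, 2012.
The appellee's brief is filed: Jun 2, 2012 + 12 days = Jun 14, 2012.
The opinion is issued: Jun 14, 2012 + 88 days = Sep 10, 2012.

Sep 10, 2012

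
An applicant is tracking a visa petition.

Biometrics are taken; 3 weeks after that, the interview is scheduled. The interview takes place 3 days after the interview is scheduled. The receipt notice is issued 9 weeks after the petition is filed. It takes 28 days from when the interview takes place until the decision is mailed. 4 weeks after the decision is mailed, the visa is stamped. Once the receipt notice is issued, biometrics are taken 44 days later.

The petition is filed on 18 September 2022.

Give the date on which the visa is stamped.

The petition is filed: Sep 18, 2022.
The receipt notice is issued: Sep 18, 2022 + 9 weeks = Nov 20, 2022.
Biometrics are taken: Nov 20, 2022 + 44 days = Jan 3, 2023.
The interview is scheduled: Jan 3, 2023 + 3 weeks = Jan 24, 2023.
The interview takes place: Jan 24, 2023 + 3 days = Jan 27, 2023.
The decision is mailed: Jan 27, 2023 + 28 days = Feb 24, 2023.
The visa is stamped: Feb 24, 2023 + 4 weeks = Mar 24, 2023.

24 March 2023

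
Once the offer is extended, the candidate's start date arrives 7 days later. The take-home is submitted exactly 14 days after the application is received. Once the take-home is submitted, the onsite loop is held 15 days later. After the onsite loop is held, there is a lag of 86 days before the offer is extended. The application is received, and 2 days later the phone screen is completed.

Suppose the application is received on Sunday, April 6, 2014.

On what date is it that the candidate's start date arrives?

Wednesday, August 6, 2014

The application is received: Apr 6, 2014.
The take-home is submitted: Apr 6, 2014 + 14 days = Apr 20, 2014.
The onsite loop is held: Apr 20, 2014 + 15 days = May 5, 2014.
The offer is extended: May 5, 2014 + 86 days = Jul 30, 2014.
The candidate's start date arrives: Jul 30, 2014 + 7 days = Aug 6, 2014.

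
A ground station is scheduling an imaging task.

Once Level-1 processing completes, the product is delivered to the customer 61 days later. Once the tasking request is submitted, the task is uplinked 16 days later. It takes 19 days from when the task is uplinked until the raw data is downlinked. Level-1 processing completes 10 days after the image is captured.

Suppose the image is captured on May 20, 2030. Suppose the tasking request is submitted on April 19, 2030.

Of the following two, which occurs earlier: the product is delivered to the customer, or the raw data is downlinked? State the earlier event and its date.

The raw data is downlinked — May 24, 2030

The image is captured: May 20, 2030.
Level-1 processing completes: May 20, 2030 + 10 days = May 30, 2030.
The product is delivered to the customer: May 30, 2030 + 61 days = Jul 30, 2030.
The tasking request is submitted: Apr 19, 2030.
The task is uplinked: Apr 19, 2030 + 16 days = May 5, 2030.
The raw data is downlinked: May 5, 2030 + 19 days = May 24, 2030.
Comparing: the product is delivered to the customer on Jul 30, 2030 vs the raw data is downlinked on May 24, 2030. Earlier: the raw data is downlinked.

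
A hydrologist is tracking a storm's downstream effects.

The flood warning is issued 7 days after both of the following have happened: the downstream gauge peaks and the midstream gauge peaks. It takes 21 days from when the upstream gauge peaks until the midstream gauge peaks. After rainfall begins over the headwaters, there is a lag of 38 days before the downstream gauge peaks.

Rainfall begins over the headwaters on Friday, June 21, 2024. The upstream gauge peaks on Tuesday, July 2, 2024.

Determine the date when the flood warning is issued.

Monday, August 5, 2024

Rainfall begins over the headwaters: Jun 21, 2024.
The downstream gauge peaks: Jun 21, 2024 + 38 days = Jul 29, 2024.
The upstream gauge peaks: Jul 2, 2024.
The midstream gauge peaks: Jul 2, 2024 + 21 days = Jul 23, 2024.
Both prerequisites met — the downstream gauge peaks (Jul 29, 2024), the midstream gauge peaks (Jul 23, 2024); the later is Jul 29, 2024.
The flood warning is issued: Jul 29, 2024 + 7 days = Aug 5, 2024.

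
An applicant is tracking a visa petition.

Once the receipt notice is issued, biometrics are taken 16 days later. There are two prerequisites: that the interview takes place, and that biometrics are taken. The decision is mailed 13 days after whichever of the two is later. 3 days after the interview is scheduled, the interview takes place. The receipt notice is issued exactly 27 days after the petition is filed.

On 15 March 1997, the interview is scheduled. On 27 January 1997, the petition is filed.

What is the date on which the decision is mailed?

31 March 1997

The interview is scheduled: Mar 15, 1997.
The interview takes place: Mar 15, 1997 + 3 days = Mar 18, 1997.
The petition is filed: Jan 27, 1997.
The receipt notice is issued: Jan 27, 1997 + 27 days = Feb 23, 1997.
Biometrics are taken: Feb 23, 1997 + 16 days = Mar 11, 1997.
Both prerequisites met — the interview takes place (Mar 18, 1997), biometrics are taken (Mar 11, 1997); the later is Mar 18, 1997.
The decision is mailed: Mar 18, 1997 + 13 days = Mar 31, 1997.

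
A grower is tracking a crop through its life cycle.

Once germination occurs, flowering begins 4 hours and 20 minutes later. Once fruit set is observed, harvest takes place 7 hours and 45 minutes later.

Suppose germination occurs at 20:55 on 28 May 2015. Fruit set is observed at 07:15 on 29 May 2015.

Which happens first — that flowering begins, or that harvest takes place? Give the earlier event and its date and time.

Germination occurs: 20:55 May 28, 2015.
Flowering begins: 20:55 May 28, 2015 + 4h20m = 01:15 May 29, 2015.
Fruit set is observed: 07:15 May 29, 2015.
Harvest takes place: 07:15 May 29, 2015 + 7h45m = 15:00 May 29, 2015.
Comparing: flowering begins at 01:15 May 29, 2015 vs harvest takes place at 15:00 May 29, 2015. Earlier: flowering begins.

Flowering begins — 01:15 on 29 May 2015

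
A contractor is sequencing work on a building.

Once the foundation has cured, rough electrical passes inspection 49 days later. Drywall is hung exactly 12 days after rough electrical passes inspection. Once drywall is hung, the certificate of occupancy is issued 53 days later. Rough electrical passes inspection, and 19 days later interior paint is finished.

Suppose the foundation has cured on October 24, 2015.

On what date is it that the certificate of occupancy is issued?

The foundation has cured: Oct 24, 2015.
Rough electrical passes inspection: Oct 24, 2015 + 49 days = Dec 12, 2015.
Drywall is hung: Dec 12, 2015 + 12 days = Dec 24, 2015.
The certificate of occupancy is issued: Dec 24, 2015 + 53 days = Feb 15, 2016.

February 15, 2016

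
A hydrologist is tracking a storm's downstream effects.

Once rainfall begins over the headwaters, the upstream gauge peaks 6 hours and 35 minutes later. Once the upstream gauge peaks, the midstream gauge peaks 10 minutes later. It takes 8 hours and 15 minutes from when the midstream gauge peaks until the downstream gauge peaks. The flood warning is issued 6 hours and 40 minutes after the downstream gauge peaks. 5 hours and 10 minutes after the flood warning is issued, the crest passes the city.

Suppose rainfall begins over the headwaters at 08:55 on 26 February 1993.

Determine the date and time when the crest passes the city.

Rainfall begins over the headwaters: 08:55 Feb 26, 1993.
The upstream gauge peaks: 08:55 Feb 26, 1993 + 6h35m = 15:30 Feb 26, 1993.
The midstream gauge peaks: 15:30 Feb 26, 1993 + 10m = 15:40 Feb 26, 1993.
The downstream gauge peaks: 15:40 Feb 26, 1993 + 8h15m = 23:55 Feb 26, 1993.
The flood warning is issued: 23:55 Feb 26, 1993 + 6h40m = 06:35 Feb 27, 1993.
The crest passes the city: 06:35 Feb 27, 1993 + 5h10m = 11:45 Feb 27, 1993.

11:45 on 27 February 1993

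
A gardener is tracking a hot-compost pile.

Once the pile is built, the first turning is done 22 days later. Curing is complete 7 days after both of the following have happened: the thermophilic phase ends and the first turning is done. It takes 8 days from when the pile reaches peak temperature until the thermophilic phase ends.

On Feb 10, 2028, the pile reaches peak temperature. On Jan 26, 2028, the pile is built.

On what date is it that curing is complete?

The pile reaches peak temperature: Feb 10, 2028.
The thermophilic phase ends: Feb 10, 2028 + 8 days = Feb 18, 2028.
The pile is built: Jan 26, 2028.
The first turning is done: Jan 26, 2028 + 22 days = Feb 17, 2028.
Both prerequisites met — the thermophilic phase ends (Feb 18, 2028), the first turning is done (Feb 17, 2028); the later is Feb 18, 2028.
Curing is complete: Feb 18, 2028 + 7 days = Feb 25, 2028.

Feb 25, 2028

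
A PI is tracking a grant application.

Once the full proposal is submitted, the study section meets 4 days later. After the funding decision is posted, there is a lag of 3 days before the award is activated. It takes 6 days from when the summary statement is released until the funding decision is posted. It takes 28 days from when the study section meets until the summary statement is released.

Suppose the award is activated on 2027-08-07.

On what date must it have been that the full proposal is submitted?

The award is activated: Aug 7, 2027.
The funding decision is posted: Aug 7, 2027 − 3 days = Aug 4, 2027.
The summary statement is released: Aug 4, 2027 − 6 days = Jul 29, 2027.
The study section meets: Jul 29, 2027 − 28 days = Jul 1, 2027.
The full proposal is submitted: Jul 1, 2027 − 4 days = Jun 27, 2027.

2027-06-27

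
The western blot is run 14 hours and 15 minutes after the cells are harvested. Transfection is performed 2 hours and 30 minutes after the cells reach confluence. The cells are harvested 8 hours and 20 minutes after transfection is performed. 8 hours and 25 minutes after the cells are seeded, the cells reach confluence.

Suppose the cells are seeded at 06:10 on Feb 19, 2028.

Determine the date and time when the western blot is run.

15:40 on Feb 20, 2028

The cells are seeded: 06:10 Feb 19, 2028.
The cells reach confluence: 06:10 Feb 19, 2028 + 8h25m = 14:35 Feb 19, 2028.
Transfection is performed: 14:35 Feb 19, 2028 + 2h30m = 17:05 Feb 19, 2028.
The cells are harvested: 17:05 Feb 19, 2028 + 8h20m = 01:25 Feb 20, 2028.
The western blot is run: 01:25 Feb 20, 2028 + 14h15m = 15:40 Feb 20, 2028.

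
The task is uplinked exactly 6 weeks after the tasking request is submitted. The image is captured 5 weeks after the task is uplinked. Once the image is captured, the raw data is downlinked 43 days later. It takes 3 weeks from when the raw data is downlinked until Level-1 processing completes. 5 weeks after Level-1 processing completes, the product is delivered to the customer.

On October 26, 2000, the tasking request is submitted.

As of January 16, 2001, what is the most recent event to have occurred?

The tasking request is submitted: Oct 26, 2000.
The task is uplinked: Oct 26, 2000 + 6 weeks = Dec 7, 2000.
The image is captured: Dec 7, 2000 + 5 weeks = Jan 11, 2001.
The raw data is downlinked: Jan 11, 2001 + 43 days = Feb 23, 2001.
Level-1 processing completes: Feb 23, 2001 + 3 weeks = Mar 16, 2001.
The product is delivered to the customer: Mar 16, 2001 + 5 weeks = Apr 20, 2001.
Jan 16, 2001 falls between when the image is captured (Jan 11, 2001) and when the raw data is downlinked (Feb 23, 2001).

The image is captured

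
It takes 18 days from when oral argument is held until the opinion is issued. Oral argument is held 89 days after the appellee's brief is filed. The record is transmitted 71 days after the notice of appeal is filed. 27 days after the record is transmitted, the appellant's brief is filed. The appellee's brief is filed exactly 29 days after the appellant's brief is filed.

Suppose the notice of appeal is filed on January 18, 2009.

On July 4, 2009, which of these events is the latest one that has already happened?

The appellee's brief is filed

The notice of appeal is filed: Jan 18, 2009.
The record is transmitted: Jan 18, 2009 + 71 days = Mar 30, 2009.
The appellant's brief is filed: Mar 30, 2009 + 27 days = Apr 26, 2009.
The appellee's brief is filed: Apr 26, 2009 + 29 days = May 25, 2009.
Oral argument is held: May 25, 2009 + 89 days = Aug 22, 2009.
The opinion is issued: Aug 22, 2009 + 18 days = Sep 9, 2009.
Jul 4, 2009 falls between when the appellee's brief is filed (May 25, 2009) and when oral argument is held (Aug 22, 2009).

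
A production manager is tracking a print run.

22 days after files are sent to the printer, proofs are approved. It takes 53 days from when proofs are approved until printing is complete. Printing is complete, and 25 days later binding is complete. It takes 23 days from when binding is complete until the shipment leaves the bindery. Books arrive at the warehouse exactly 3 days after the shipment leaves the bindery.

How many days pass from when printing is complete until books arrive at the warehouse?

51 days

Causal path: printing is complete → binding is complete → the shipment leaves the bindery → books arrive at the warehouse.
Total delay along the path: 25 + 23 + 3 = 51 days.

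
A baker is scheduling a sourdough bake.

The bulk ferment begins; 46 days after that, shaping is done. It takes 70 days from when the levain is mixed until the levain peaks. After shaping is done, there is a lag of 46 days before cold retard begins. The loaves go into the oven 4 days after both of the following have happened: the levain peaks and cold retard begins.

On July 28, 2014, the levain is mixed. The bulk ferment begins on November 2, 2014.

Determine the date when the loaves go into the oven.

The levain is mixed: Jul 28, 2014.
The levain peaks: Jul 28, 2014 + 70 days = Oct 6, 2014.
The bulk ferment begins: Nov 2, 2014.
Shaping is done: Nov 2, 2014 + 46 days = Dec 18, 2014.
Cold retard begins: Dec 18, 2014 + 46 days = Feb 2, 2015.
Both prerequisites met — the levain peaks (Oct 6, 2014), cold retard begins (Feb 2, 2015); the later is Feb 2, 2015.
The loaves go into the oven: Feb 2, 2015 + 4 days = Feb 6, 2015.

February 6, 2015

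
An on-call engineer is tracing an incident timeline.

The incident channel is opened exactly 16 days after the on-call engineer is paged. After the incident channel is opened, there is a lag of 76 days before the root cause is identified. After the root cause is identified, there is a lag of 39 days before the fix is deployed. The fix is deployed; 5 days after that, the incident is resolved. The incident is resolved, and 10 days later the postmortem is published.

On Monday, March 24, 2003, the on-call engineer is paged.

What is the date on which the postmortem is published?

Sunday, August 17, 2003

The on-call engineer is paged: Mar 24, 2003.
The incident channel is opened: Mar 24, 2003 + 16 days = Apr 9, 2003.
The root cause is identified: Apr 9, 2003 + 76 days = Jun 24, 2003.
The fix is deployed: Jun 24, 2003 + 39 days = Aug 2, 2003.
The incident is resolved: Aug 2, 2003 + 5 days = Aug 7, 2003.
The postmortem is published: Aug 7, 2003 + 10 days = Aug 17, 2003.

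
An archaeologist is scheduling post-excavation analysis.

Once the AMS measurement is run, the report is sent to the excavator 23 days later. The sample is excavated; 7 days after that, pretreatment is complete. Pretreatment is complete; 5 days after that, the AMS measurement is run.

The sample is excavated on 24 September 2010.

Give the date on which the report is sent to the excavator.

The sample is excavated: Sep 24, 2010.
Pretreatment is complete: Sep 24, 2010 + 7 days = Oct 1, 2010.
The AMS measurement is run: Oct 1, 2010 + 5 days = Oct 6, 2010.
The report is sent to the excavator: Oct 6, 2010 + 23 days = Oct 29, 2010.

29 October 2010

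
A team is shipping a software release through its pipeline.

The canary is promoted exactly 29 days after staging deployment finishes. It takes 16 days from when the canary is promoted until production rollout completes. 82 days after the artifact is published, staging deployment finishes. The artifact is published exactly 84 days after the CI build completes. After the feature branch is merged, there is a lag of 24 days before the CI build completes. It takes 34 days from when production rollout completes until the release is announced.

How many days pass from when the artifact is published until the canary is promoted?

111 days

Causal path: the artifact is published → staging deployment finishes → the canary is promoted.
Total delay along the path: 82 + 29 = 111 days.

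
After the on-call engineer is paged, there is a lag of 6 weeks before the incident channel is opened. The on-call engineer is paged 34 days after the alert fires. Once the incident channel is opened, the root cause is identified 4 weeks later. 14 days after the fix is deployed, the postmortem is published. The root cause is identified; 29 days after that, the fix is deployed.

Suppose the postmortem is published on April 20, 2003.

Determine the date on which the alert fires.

The postmortem is published: Apr 20, 2003.
The fix is deployed: Apr 20, 2003 − 14 days = Apr 6, 2003.
The root cause is identified: Apr 6, 2003 − 29 days = Mar 8, 2003.
The incident channel is opened: Mar 8, 2003 − 4 weeks = Feb 8, 2003.
The on-call engineer is paged: Feb 8, 2003 − 6 weeks = Dec 28, 2002.
The alert fires: Dec 28, 2002 − 34 days = Nov 24, 2002.

November 24, 2002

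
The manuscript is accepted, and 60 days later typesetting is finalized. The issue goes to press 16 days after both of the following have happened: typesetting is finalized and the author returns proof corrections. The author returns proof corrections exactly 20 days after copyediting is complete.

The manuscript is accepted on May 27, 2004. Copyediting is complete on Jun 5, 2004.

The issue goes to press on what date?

The manuscript is accepted: May 27, 2004.
Typesetting is finalized: May 27, 2004 + 60 days = Jul 26, 2004.
Copyediting is complete: Jun 5, 2004.
The author returns proof corrections: Jun 5, 2004 + 20 days = Jun 25, 2004.
Both prerequisites met — typesetting is finalized (Jul 26, 2004), the author returns proof corrections (Jun 25, 2004); the later is Jul 26, 2004.
The issue goes to press: Jul 26, 2004 + 16 days = Aug 11, 2004.

Aug 11, 2004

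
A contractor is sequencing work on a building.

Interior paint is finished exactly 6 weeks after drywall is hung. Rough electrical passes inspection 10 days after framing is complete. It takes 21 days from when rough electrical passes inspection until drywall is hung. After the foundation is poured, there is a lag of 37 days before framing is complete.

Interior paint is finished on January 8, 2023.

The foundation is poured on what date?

Interior paint is finished: Jan 8, 2023.
Drywall is hung: Jan 8, 2023 − 6 weeks = Nov 27, 2022.
Rough electrical passes inspection: Nov 27, 2022 − 21 days = Nov 6, 2022.
Framing is complete: Nov 6, 2022 − 10 days = Oct 27, 2022.
The foundation is poured: Oct 27, 2022 − 37 days = Sep 20, 2022.

September 20, 2022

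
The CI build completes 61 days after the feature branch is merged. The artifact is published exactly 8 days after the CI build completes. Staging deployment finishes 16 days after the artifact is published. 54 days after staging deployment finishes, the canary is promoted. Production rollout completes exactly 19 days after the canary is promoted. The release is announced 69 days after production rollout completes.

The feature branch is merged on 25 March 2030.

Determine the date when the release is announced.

The feature branch is merged: Mar 25, 2030.
The CI build completes: Mar 25, 2030 + 61 days = May 25, 2030.
The artifact is published: May 25, 2030 + 8 days = Jun 2, 2030.
Staging deployment finishes: Jun 2, 2030 + 16 days = Jun 18, 2030.
The canary is promoted: Jun 18, 2030 + 54 days = Aug 11, 2030.
Production rollout completes: Aug 11, 2030 + 19 days = Aug 30, 2030.
The release is announced: Aug 30, 2030 + 69 days = Nov 7, 2030.

7 November 2030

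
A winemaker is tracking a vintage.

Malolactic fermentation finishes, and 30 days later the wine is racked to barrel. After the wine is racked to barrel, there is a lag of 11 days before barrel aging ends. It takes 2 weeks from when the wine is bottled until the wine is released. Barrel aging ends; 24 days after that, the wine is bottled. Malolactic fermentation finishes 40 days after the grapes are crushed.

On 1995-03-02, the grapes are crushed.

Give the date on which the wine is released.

The grapes are crushed: Mar 2, 1995.
Malolactic fermentation finishes: Mar 2, 1995 + 40 days = Apr 11, 1995.
The wine is racked to barrel: Apr 11, 1995 + 30 days = May 11, 1995.
Barrel aging ends: May 11, 1995 + 11 days = May 22, 1995.
The wine is bottled: May 22, 1995 + 24 days = Jun 15, 1995.
The wine is released: Jun 15, 1995 + 2 weeks = Jun 29, 1995.

1995-06-29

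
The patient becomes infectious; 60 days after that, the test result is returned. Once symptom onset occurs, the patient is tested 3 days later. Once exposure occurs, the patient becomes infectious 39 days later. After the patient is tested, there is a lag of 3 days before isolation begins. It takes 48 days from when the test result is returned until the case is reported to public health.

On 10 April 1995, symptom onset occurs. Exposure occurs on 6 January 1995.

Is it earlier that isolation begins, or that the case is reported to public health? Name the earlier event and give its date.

Isolation begins — 16 April 1995

Symptom onset occurs: Apr 10, 1995.
The patient is tested: Apr 10, 1995 + 3 days = Apr 13, 1995.
Isolation begins: Apr 13, 1995 + 3 days = Apr 16, 1995.
Exposure occurs: Jan 6, 1995.
The patient becomes infectious: Jan 6, 1995 + 39 days = Feb 14, 1995.
The test result is returned: Feb 14, 1995 + 60 days = Apr 15, 1995.
The case is reported to public health: Apr 15, 1995 + 48 days = Jun 2, 1995.
Comparing: isolation begins on Apr 16, 1995 vs the case is reported to public health on Jun 2, 1995. Earlier: isolation begins.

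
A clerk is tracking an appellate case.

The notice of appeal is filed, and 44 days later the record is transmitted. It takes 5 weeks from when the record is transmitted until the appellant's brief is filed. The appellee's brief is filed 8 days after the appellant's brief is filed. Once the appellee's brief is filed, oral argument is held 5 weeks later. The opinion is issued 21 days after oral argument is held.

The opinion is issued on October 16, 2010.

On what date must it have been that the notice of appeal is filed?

May 26, 2010

The opinion is issued: Oct 16, 2010.
Oral argument is held: Oct 16, 2010 − 21 days = Sep 25, 2010.
The appellee's brief is filed: Sep 25, 2010 − 5 weeks = Aug 21, 2010.
The appellant's brief is filed: Aug 21, 2010 − 8 days = Aug 13, 2010.
The record is transmitted: Aug 13, 2010 − 5 weeks = Jul 9, 2010.
The notice of appeal is filed: Jul 9, 2010 − 44 days = May 26, 2010.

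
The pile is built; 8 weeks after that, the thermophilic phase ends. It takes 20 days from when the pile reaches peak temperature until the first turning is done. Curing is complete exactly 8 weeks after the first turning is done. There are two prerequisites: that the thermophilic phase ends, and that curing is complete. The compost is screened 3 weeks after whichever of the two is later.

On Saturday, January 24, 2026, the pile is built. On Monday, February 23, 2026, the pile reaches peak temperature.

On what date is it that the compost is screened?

Sunday, May 31, 2026

The pile is built: Jan 24, 2026.
The thermophilic phase ends: Jan 24, 2026 + 8 weeks = Mar 21, 2026.
The pile reaches peak temperature: Feb 23, 2026.
The first turning is done: Feb 23, 2026 + 20 days = Mar 15, 2026.
Curing is complete: Mar 15, 2026 + 8 weeks = May 10, 2026.
Both prerequisites met — the thermophilic phase ends (Mar 21, 2026), curing is complete (May 10, 2026); the later is May 10, 2026.
The compost is screened: May 10, 2026 + 3 weeks = May 31, 2026.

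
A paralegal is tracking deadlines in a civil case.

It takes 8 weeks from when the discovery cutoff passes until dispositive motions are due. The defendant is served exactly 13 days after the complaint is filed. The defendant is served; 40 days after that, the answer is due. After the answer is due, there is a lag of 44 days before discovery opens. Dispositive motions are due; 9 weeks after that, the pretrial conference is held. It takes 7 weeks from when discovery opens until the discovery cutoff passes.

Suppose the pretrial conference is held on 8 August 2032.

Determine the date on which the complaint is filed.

The pretrial conference is held: Aug 8, 2032.
Dispositive motions are due: Aug 8, 2032 − 9 weeks = Jun 6, 2032.
The discovery cutoff passes: Jun 6, 2032 − 8 weeks = Apr 11, 2032.
Discovery opens: Apr 11, 2032 − 7 weeks = Feb 22, 2032.
The answer is due: Feb 22, 2032 − 44 days = Jan 9, 2032.
The defendant is served: Jan 9, 2032 − 40 days = Nov 30, 2031.
The complaint is filed: Nov 30, 2031 − 13 days = Nov 17, 2031.

17 November 2031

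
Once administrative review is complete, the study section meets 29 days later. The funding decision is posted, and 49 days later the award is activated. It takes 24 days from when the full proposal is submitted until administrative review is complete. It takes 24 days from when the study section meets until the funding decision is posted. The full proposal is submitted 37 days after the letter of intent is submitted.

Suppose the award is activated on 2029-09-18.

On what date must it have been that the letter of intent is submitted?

2029-04-08

The award is activated: Sep 18, 2029.
The funding decision is posted: Sep 18, 2029 − 49 days = Jul 31, 2029.
The study section meets: Jul 31, 2029 − 24 days = Jul 7, 2029.
Administrative review is complete: Jul 7, 2029 − 29 days = Jun 8, 2029.
The full proposal is submitted: Jun 8, 2029 − 24 days = May 15, 2029.
The letter of intent is submitted: May 15, 2029 − 37 days = Apr 8, 2029.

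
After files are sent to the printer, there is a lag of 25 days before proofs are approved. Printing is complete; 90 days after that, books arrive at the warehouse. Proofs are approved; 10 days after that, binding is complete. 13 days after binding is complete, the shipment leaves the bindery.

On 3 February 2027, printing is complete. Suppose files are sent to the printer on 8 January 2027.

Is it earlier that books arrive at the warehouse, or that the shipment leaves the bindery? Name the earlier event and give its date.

The shipment leaves the bindery — 25 February 2027

Printing is complete: Feb 3, 2027.
Books arrive at the warehouse: Feb 3, 2027 + 90 days = May 4, 2027.
Files are sent to the printer: Jan 8, 2027.
Proofs are approved: Jan 8, 2027 + 25 days = Feb 2, 2027.
Binding is complete: Feb 2, 2027 + 10 days = Feb 12, 2027.
The shipment leaves the bindery: Feb 12, 2027 + 13 days = Feb 25, 2027.
Comparing: books arrive at the warehouse on May 4, 2027 vs the shipment leaves the bindery on Feb 25, 2027. Earlier: the shipment leaves the bindery.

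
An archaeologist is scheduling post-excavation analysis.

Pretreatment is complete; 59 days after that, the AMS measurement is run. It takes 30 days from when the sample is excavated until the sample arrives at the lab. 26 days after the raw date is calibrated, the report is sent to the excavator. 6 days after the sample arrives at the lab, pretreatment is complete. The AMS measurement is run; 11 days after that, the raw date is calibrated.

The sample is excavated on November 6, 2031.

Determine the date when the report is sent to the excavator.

The sample is excavated: Nov 6, 2031.
The sample arrives at the lab: Nov 6, 2031 + 30 days = Dec 6, 2031.
Pretreatment is complete: Dec 6, 2031 + 6 days = Dec 12, 2031.
The AMS measurement is run: Dec 12, 2031 + 59 days = Feb 9, 2032.
The raw date is calibrated: Feb 9, 2032 + 11 days = Feb 20, 2032.
The report is sent to the excavator: Feb 20, 2032 + 26 days = Mar 17, 2032.

March 17, 2032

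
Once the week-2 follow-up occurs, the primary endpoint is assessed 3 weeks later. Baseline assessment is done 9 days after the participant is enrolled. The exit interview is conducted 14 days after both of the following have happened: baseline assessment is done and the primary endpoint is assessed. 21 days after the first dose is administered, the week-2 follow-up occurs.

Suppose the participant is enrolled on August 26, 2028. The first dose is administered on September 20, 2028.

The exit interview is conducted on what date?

November 15, 2028

The participant is enrolled: Aug 26, 2028.
Baseline assessment is done: Aug 26, 2028 + 9 days = Sep 4, 2028.
The first dose is administered: Sep 20, 2028.
The week-2 follow-up occurs: Sep 20, 2028 + 21 days = Oct 11, 2028.
The primary endpoint is assessed: Oct 11, 2028 + 3 weeks = Nov 1, 2028.
Both prerequisites met — baseline assessment is done (Sep 4, 2028), the primary endpoint is assessed (Nov 1, 2028); the later is Nov 1, 2028.
The exit interview is conducted: Nov 1, 2028 + 14 days = Nov 15, 2028.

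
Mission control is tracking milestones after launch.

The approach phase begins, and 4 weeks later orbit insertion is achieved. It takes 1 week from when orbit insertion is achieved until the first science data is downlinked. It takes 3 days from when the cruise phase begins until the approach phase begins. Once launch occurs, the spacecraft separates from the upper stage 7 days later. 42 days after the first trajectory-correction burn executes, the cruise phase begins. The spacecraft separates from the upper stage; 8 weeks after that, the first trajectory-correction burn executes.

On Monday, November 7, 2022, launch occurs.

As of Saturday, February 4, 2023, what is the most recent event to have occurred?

Launch occurs: Nov 7, 2022.
The spacecraft separates from the upper stage: Nov 7, 2022 + 7 days = Nov 14, 2022.
The first trajectory-correction burn executes: Nov 14, 2022 + 8 weeks = Jan 9, 2023.
The cruise phase begins: Jan 9, 2023 + 42 days = Feb 20, 2023.
The approach phase begins: Feb 20, 2023 + 3 days = Feb 23, 2023.
Orbit insertion is achieved: Feb 23, 2023 + 4 weeks = Mar 23, 2023.
The first science data is downlinked: Mar 23, 2023 + 1 week = Mar 30, 2023.
Feb 4, 2023 falls between when the first trajectory-correction burn executes (Jan 9, 2023) and when the cruise phase begins (Feb 20, 2023).

The first trajectory-correction burn executes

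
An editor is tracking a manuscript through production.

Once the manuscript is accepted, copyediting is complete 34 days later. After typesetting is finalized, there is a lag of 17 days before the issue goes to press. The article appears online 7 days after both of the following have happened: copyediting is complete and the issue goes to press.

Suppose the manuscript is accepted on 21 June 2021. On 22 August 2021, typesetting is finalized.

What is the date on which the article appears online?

15 September 2021

The manuscript is accepted: Jun 21, 2021.
Copyediting is complete: Jun 21, 2021 + 34 days = Jul 25, 2021.
Typesetting is finalized: Aug 22, 2021.
The issue goes to press: Aug 22, 2021 + 17 days = Sep 8, 2021.
Both prerequisites met — copyediting is complete (Jul 25, 2021), the issue goes to press (Sep 8, 2021); the later is Sep 8, 2021.
The article appears online: Sep 8, 2021 + 7 days = Sep 15, 2021.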